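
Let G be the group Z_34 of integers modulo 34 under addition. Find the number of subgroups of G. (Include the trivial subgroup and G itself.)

4

A cyclic group of order 34 has exactly one subgroup for each divisor of 34.
Divisors of 34: 1, 2, 17, 34.
So Z_34 has 4 subgroups.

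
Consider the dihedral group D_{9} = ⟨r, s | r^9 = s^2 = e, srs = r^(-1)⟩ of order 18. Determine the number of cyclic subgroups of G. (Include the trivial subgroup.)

12

A cyclic subgroup of order d is generated by each of its φ(d) elements of order d, so the cyclic subgroups of order d number (#elements of order d)/φ(d).
Cyclic subgroups by order — order 1: 1; order 2: 9; order 3: 1; order 9: 1.
Total: 12.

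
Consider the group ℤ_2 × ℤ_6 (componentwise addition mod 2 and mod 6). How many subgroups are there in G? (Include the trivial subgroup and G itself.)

10

|G| = 12, so by Lagrange every subgroup order divides 12. Divisors: 1, 2, 3, 4, 6, 12.
Subgroups by order — order 1: 1; order 2: 3; order 3: 1; order 4: 1; order 6: 3; order 12: 1.
Total: 1 + 3 + 1 + 1 + 3 + 1 = 10.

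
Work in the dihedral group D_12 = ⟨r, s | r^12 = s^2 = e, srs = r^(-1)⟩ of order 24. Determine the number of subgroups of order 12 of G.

3

|G| = 24 and 12 | 24, so subgroups of order 12 are possible by Lagrange.
The subgroups of order 12 are: {e, r, r^2, r^3, r^4, r^5, r^6, r^7, r^8, r^9, r^10, r^11}; {e, r^2, r^4, r^6, r^8, r^10, s, r^2s, r^4s, r^6s, r^8s, r^10s}; {e, r^2, r^4, r^6, r^8, r^10, rs, r^3s, r^5s, r^7s, r^9s, r^11s}.
So G has 3 subgroups of order 12.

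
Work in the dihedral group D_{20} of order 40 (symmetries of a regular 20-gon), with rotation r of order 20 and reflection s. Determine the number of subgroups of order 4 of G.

11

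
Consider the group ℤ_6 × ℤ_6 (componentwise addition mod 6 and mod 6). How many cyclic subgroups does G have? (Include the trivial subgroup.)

Each element a generates a cyclic subgroup ⟨a⟩; distinct elements may generate the same one (a cyclic group of order d has φ(d) generators).
Cyclic subgroups by order — order 1: 1; order 2: 3; order 3: 4; order 6: 12.
Total: 20.

20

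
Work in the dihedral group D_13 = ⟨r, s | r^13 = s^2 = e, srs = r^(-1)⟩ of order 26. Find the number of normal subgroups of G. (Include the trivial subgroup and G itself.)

G has 16 subgroups. Checking conjugation-invariance by order — order 1: 1/1 normal; order 2: 0/13 normal; order 13: 1/1 normal; order 26: 1/1 normal.
Total normal subgroups: 3.

3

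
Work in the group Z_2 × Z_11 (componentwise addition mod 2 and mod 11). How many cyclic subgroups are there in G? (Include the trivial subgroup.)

4

Each element a generates a cyclic subgroup ⟨a⟩; distinct elements may generate the same one (a cyclic group of order d has φ(d) generators).
Cyclic subgroups by order — order 1: 1; order 2: 1; order 11: 1; order 22: 1.
Total: 4.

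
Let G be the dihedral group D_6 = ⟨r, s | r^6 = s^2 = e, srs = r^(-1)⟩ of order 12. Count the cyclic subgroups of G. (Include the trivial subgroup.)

A cyclic subgroup of order d is generated by each of its φ(d) elements of order d, so the cyclic subgroups of order d number (#elements of order d)/φ(d).
Cyclic subgroups by order — order 1: 1; order 2: 7; order 3: 1; order 6: 1.
Total: 10.

10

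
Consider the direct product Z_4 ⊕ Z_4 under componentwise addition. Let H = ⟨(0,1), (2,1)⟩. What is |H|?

8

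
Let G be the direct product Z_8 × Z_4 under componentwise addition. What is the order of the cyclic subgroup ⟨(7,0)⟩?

The order of (7,0) in Z_8 × Z_4 is lcm(ord(7) in Z_8, ord(0) in Z_4).
ord(7) = 8 and ord(0) = 1, so |⟨(7,0)⟩| = lcm(8, 1) = 8.

8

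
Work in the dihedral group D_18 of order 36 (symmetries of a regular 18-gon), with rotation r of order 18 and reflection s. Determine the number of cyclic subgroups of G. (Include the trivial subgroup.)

Group the elements of G by the cyclic subgroup they generate; each cyclic subgroup of order d accounts for φ(d) elements.
Cyclic subgroups by order — order 1: 1; order 2: 19; order 3: 1; order 6: 1; order 9: 1; order 18: 1.
Total: 24.

24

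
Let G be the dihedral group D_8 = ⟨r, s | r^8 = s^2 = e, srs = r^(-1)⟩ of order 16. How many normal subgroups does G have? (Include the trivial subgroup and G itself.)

7

G has 19 subgroups. Checking conjugation-invariance by order — order 1: 1/1 normal; order 2: 1/9 normal; order 4: 1/5 normal; order 8: 3/3 normal; order 16: 1/1 normal.
Total normal subgroups: 7.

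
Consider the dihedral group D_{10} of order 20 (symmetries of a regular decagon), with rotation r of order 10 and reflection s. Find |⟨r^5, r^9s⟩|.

4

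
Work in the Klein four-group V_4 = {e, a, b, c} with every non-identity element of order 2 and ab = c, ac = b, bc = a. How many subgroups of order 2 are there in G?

|G| = 4 and 2 | 4, so subgroups of order 2 are possible by Lagrange.
The subgroups of order 2 are: {e, a}; {e, b}; {e, c}.
So G has 3 subgroups of order 2.

3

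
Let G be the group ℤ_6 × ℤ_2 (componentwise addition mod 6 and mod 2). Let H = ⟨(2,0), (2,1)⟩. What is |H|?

6

|⟨(2,0)⟩| = 3 and |⟨(2,1)⟩| = 6, so |H| is a multiple of lcm(3, 6) = 6 and divides |G| = 12.
Closing under the operation: H = {(0,0), (0,1), (2,0), (2,1), (4,0), (4,1)}, so |H| = 6.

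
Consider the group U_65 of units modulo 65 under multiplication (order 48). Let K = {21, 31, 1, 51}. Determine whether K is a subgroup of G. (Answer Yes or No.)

Yes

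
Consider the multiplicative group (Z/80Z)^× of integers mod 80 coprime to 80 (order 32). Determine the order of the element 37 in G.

Compute successive powers of 37 mod 80: 37, 9, 13, 1; 37^4 ≡ 1 (mod 80).
So |⟨37⟩| = 4.

4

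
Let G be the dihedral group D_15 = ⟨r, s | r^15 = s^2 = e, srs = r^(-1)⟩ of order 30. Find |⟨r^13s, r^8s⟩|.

|⟨r^13s⟩| = 2 and |⟨r^8s⟩| = 2, so |H| is a multiple of lcm(2, 2) = 2 and divides |G| = 30.
Closing under the operation: H = {e, r^5, r^10, r^3s, r^8s, r^13s}, so |H| = 6.

6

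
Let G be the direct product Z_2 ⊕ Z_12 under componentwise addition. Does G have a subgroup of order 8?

8 | 24. A subgroup of order 8 is {(0,0), (0,3), (0,6), (0,9), (1,0), (1,3), (1,6), (1,9)}.

Yes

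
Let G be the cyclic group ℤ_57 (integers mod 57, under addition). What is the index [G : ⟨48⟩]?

|⟨48⟩| = 19 and |G| = 57.
By Lagrange, [G : H] = |G|/|H| = 57/19 = 3.

3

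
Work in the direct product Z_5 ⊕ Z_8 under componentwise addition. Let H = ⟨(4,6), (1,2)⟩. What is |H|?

|⟨(4,6)⟩| = 20 and |⟨(1,2)⟩| = 20, so |H| is a multiple of lcm(20, 20) = 20 and divides |G| = 40.
Closing under the operation: H = {(0,0), (0,2), (0,4), (0,6), (1,0), (1,2), (1,4), (1,6), (2,0), (2,2), (2,4), (2,6), (3,0), (3,2), (3,4), (3,6), (4,0), (4,2), (4,4), (4,6)}, so |H| = 20.

20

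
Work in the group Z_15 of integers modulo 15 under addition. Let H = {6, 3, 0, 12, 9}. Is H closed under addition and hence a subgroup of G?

Yes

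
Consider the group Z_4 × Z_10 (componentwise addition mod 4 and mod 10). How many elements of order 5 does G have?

4

An element (a,b) has order lcm(ord(a), ord(b)); count pairs with lcm equal to 5.
Enumerating gives 4 such elements.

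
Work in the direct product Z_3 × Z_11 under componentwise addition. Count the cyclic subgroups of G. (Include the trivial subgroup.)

Each element a generates a cyclic subgroup ⟨a⟩; distinct elements may generate the same one (a cyclic group of order d has φ(d) generators).
Cyclic subgroups by order — order 1: 1; order 3: 1; order 11: 1; order 33: 1.
Total: 4.

4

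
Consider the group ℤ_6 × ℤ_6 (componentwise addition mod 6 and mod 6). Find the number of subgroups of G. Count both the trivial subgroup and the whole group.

30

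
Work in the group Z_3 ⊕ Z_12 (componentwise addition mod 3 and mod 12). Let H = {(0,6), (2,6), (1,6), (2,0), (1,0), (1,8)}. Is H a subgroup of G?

No

The identity (0,0) ∉ H, so H is not a subgroup.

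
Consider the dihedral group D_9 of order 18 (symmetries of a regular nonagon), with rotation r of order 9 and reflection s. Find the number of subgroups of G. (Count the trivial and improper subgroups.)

16

|G| = 18, so by Lagrange every subgroup order divides 18. Divisors: 1, 2, 3, 6, 9, 18.
Subgroups by order — order 1: 1; order 2: 9; order 3: 1; order 6: 3; order 9: 1; order 18: 1.
Total: 1 + 9 + 1 + 3 + 1 + 1 = 16.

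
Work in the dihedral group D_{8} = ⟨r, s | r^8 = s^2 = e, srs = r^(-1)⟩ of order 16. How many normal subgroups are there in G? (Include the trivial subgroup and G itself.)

7

G has 19 subgroups. Checking conjugation-invariance by order — order 1: 1/1 normal; order 2: 1/9 normal; order 4: 1/5 normal; order 8: 3/3 normal; order 16: 1/1 normal.
Total normal subgroups: 7.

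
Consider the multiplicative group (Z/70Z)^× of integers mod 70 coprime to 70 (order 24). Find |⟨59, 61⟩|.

|⟨59⟩| = 6 and |⟨61⟩| = 6, so |H| is a multiple of lcm(6, 6) = 6 and divides |G| = 24.
Closing under the operation: H = {1, 9, 11, 19, 29, 31, 39, 41, 51, 59, 61, 69}, so |H| = 12.

12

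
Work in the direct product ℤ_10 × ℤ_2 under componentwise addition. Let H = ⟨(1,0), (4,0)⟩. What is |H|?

10

|⟨(1,0)⟩| = 10 and |⟨(4,0)⟩| = 5, so |H| is a multiple of lcm(10, 5) = 10 and divides |G| = 20.
Closing under the operation: H = {(0,0), (1,0), (2,0), (3,0), (4,0), (5,0), (6,0), (7,0), (8,0), (9,0)}, so |H| = 10.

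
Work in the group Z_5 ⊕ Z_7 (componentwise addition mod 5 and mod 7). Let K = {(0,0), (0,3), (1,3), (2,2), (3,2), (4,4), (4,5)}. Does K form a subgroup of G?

No

(4,5) ∈ K but its inverse (1,2) ∉ K, so K is not a subgroup.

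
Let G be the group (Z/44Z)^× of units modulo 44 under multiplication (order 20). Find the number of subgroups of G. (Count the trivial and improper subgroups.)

10

|G| = 20, so by Lagrange every subgroup order divides 20. Divisors: 1, 2, 4, 5, 10, 20.
Subgroups by order — order 1: 1; order 2: 3; order 4: 1; order 5: 1; order 10: 3; order 20: 1.
Total: 1 + 3 + 1 + 1 + 3 + 1 = 10.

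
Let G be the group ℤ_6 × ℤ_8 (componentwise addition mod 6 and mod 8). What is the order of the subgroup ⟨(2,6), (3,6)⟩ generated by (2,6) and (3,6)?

24

|⟨(2,6)⟩| = 12 and |⟨(3,6)⟩| = 4, so |H| is a multiple of lcm(12, 4) = 12 and divides |G| = 48.
Closing under the operation: H = {(0,0), (0,2), (0,4), (0,6), (1,0), (1,2), (1,4), (1,6), (2,0), (2,2), (2,4), (2,6), (3,0), (3,2), (3,4), (3,6), (4,0), (4,2), (4,4), (4,6), (5,0), (5,2), (5,4), (5,6)}, so |H| = 24.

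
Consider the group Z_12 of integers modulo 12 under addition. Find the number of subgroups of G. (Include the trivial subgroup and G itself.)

A cyclic group of order 12 has exactly one subgroup for each divisor of 12.
Divisors of 12: 1, 2, 3, 4, 6, 12.
So Z_12 has 6 subgroups.

6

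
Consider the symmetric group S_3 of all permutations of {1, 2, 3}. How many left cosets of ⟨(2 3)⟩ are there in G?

3

|⟨(2 3)⟩| = 2 and |G| = 6.
By Lagrange, [G : H] = |G|/|H| = 6/2 = 3.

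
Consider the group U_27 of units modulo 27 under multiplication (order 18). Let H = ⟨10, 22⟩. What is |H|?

|⟨10⟩| = 3 and |⟨22⟩| = 9, so |H| is a multiple of lcm(3, 9) = 9 and divides |G| = 18.
Closing under the operation: H = {1, 4, 7, 10, 13, 16, 19, 22, 25}, so |H| = 9.

9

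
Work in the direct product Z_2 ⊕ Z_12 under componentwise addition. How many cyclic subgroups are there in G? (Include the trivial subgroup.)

12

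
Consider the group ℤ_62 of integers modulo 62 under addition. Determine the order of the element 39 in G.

62

In ℤ_62, the order of an element a is n/gcd(a, n).
gcd(39, 62) = 1, so |⟨39⟩| = 62/1 = 62.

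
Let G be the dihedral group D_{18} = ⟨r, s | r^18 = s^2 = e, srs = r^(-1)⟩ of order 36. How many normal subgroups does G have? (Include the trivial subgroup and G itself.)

9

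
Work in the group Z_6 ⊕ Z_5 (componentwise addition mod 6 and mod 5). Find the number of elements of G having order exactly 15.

8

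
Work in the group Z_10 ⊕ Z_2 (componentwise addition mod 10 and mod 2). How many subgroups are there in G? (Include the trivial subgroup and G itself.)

10

|G| = 20, so by Lagrange every subgroup order divides 20. Divisors: 1, 2, 4, 5, 10, 20.
Subgroups by order — order 1: 1; order 2: 3; order 4: 1; order 5: 1; order 10: 3; order 20: 1.
Total: 1 + 3 + 1 + 1 + 3 + 1 = 10.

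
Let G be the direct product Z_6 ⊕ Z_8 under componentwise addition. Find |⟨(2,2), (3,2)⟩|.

24

|⟨(2,2)⟩| = 12 and |⟨(3,2)⟩| = 4, so |H| is a multiple of lcm(12, 4) = 12 and divides |G| = 48.
Closing under the operation: H = {(0,0), (0,2), (0,4), (0,6), (1,0), (1,2), (1,4), (1,6), (2,0), (2,2), (2,4), (2,6), (3,0), (3,2), (3,4), (3,6), (4,0), (4,2), (4,4), (4,6), (5,0), (5,2), (5,4), (5,6)}, so |H| = 24.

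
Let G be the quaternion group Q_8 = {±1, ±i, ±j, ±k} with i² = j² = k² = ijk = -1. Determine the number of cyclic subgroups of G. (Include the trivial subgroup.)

5

A cyclic subgroup of order d is generated by each of its φ(d) elements of order d, so the cyclic subgroups of order d number (#elements of order d)/φ(d).
Cyclic subgroups by order — order 1: 1; order 2: 1; order 4: 3.
Total: 5.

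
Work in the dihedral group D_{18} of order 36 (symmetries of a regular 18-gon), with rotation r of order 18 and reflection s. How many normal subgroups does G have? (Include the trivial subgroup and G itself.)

9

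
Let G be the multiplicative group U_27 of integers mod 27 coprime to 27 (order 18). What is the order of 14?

18

Compute successive powers of 14 mod 27: 14, 7, 17, 22, 11, 19, 23, 25, …; 14^18 ≡ 1 (mod 27).
So |⟨14⟩| = 18.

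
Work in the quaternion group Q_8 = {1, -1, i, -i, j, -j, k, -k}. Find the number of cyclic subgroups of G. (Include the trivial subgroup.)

A cyclic subgroup of order d is generated by each of its φ(d) elements of order d, so the cyclic subgroups of order d number (#elements of order d)/φ(d).
Cyclic subgroups by order — order 1: 1; order 2: 1; order 4: 3.
Total: 5.

5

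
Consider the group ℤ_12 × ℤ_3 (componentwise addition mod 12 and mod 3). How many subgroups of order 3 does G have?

4

|G| = 36 and 3 | 36, so subgroups of order 3 are possible by Lagrange.
The subgroups of order 3 are: {(0,0), (0,1), (0,2)}; {(0,0), (4,0), (8,0)}; {(0,0), (4,1), (8,2)}; {(0,0), (4,2), (8,1)}.
So G has 4 subgroups of order 3.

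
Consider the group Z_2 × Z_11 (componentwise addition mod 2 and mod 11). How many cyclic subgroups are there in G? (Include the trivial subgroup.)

4

Each element a generates a cyclic subgroup ⟨a⟩; distinct elements may generate the same one (a cyclic group of order d has φ(d) generators).
Cyclic subgroups by order — order 1: 1; order 2: 1; order 11: 1; order 22: 1.
Total: 4.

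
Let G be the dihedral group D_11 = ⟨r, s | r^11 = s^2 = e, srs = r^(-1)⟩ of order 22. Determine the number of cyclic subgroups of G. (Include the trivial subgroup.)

13

Each element a generates a cyclic subgroup ⟨a⟩; distinct elements may generate the same one (a cyclic group of order d has φ(d) generators).
Cyclic subgroups by order — order 1: 1; order 2: 11; order 11: 1.
Total: 13.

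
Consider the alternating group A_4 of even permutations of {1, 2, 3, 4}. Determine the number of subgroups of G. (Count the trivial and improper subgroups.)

10

|G| = 12, so by Lagrange every subgroup order divides 12. Divisors: 1, 2, 3, 4, 6, 12.
Subgroups by order — order 1: 1; order 2: 3; order 3: 4; order 4: 1; order 6: 0; order 12: 1.
Total: 1 + 3 + 4 + 1 + 0 + 1 = 10.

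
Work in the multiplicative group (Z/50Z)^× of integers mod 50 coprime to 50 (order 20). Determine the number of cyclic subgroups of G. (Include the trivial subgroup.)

6

Each element a generates a cyclic subgroup ⟨a⟩; distinct elements may generate the same one (a cyclic group of order d has φ(d) generators).
Cyclic subgroups by order — order 1: 1; order 2: 1; order 4: 1; order 5: 1; order 10: 1; order 20: 1.
Total: 6.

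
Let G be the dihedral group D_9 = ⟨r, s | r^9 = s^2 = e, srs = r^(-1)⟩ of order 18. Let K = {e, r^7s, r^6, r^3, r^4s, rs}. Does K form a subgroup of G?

|K| = 6 divides |G| = 18, consistent with Lagrange.
K contains the identity, every element's inverse is in K, and K is closed under ·: it is a subgroup.

Yes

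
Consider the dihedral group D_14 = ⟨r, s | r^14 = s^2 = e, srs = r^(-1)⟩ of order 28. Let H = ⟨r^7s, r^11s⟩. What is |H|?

14

|⟨r^7s⟩| = 2 and |⟨r^11s⟩| = 2, so |H| is a multiple of lcm(2, 2) = 2 and divides |G| = 28.
Closing under the operation: H = {e, r^2, r^4, r^6, r^8, r^10, r^12, rs, r^3s, r^5s, r^7s, r^9s, r^11s, r^13s}, so |H| = 14.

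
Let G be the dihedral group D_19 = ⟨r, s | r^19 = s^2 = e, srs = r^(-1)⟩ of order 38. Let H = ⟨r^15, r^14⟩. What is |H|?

|⟨r^15⟩| = 19 and |⟨r^14⟩| = 19, so |H| is a multiple of lcm(19, 19) = 19 and divides |G| = 38.
Closing under the operation: H = {e, r, r^2, r^3, r^4, r^5, r^6, r^7, r^8, r^9, r^10, r^11, r^12, r^13, r^14, r^15, r^16, r^17, r^18}, so |H| = 19.

19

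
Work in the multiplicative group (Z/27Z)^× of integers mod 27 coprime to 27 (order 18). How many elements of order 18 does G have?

The elements of order 18 are: 2, 5, 11, 14, 20, 23.
That's 6.

6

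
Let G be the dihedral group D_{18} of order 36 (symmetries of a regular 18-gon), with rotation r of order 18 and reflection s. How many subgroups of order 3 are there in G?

1

|G| = 36 and 3 | 36, so subgroups of order 3 are possible by Lagrange.
The subgroups of order 3 are: {e, r^6, r^12}.
So G has 1 subgroup of order 3.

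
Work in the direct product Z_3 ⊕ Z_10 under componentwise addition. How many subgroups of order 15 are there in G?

1

|G| = 30 and 15 | 30, so subgroups of order 15 are possible by Lagrange.
The subgroups of order 15 are: {(0,0), (0,2), (0,4), (0,6), (0,8), (1,0), (1,2), (1,4), (1,6), (1,8), (2,0), (2,2), (2,4), (2,6), (2,8)}.
So G has 1 subgroup of order 15.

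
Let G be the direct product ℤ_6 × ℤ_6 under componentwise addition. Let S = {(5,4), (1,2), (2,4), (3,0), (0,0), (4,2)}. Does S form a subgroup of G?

Yes

|S| = 6 divides |G| = 36, consistent with Lagrange.
S contains the identity, every element's inverse is in S, and S is closed under +: it is a subgroup.
In fact S = ⟨(1,2)⟩.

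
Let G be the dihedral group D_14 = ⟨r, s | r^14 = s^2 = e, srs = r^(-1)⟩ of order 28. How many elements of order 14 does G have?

6

The elements of order 14 are: r, r^3, r^5, r^9, r^11, r^13.
That's 6.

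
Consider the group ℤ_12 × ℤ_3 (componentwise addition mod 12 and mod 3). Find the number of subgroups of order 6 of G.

4

|G| = 36 and 6 | 36, so subgroups of order 6 are possible by Lagrange.
The subgroups of order 6 are: {(0,0), (0,1), (0,2), (6,0), (6,1), (6,2)}; {(0,0), (2,0), (4,0), (6,0), (8,0), (10,0)}; {(0,0), (2,2), (4,1), (6,0), (8,2), (10,1)}; {(0,0), (2,1), (4,2), (6,0), (8,1), (10,2)}.
So G has 4 subgroups of order 6.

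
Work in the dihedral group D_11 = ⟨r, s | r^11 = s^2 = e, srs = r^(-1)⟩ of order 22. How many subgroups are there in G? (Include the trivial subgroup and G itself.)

14

|G| = 22, so by Lagrange every subgroup order divides 22. Divisors: 1, 2, 11, 22.
Subgroups by order — order 1: 1; order 2: 11; order 11: 1; order 22: 1.
Total: 1 + 11 + 1 + 1 = 14.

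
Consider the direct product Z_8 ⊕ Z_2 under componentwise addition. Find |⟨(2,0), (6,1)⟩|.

8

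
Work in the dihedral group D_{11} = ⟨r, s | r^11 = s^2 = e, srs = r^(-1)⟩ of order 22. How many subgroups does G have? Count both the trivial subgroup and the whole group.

14

|G| = 22, so by Lagrange every subgroup order divides 22. Divisors: 1, 2, 11, 22.
Subgroups by order — order 1: 1; order 2: 11; order 11: 1; order 22: 1.
Total: 1 + 11 + 1 + 1 = 14.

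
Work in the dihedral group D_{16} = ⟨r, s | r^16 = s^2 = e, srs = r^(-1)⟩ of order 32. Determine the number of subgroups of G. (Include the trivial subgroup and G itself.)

|G| = 32, so by Lagrange every subgroup order divides 32. Divisors: 1, 2, 4, 8, 16, 32.
Subgroups by order — order 1: 1; order 2: 17; order 4: 9; order 8: 5; order 16: 3; order 32: 1.
Total: 1 + 17 + 9 + 5 + 3 + 1 = 36.

36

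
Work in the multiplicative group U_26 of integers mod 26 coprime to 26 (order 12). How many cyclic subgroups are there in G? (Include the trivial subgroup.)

Each element a generates a cyclic subgroup ⟨a⟩; distinct elements may generate the same one (a cyclic group of order d has φ(d) generators).
Cyclic subgroups by order — order 1: 1; order 2: 1; order 3: 1; order 4: 1; order 6: 1; order 12: 1.
Total: 6.

6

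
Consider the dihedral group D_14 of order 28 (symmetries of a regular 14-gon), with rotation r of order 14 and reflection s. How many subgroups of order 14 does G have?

3

|G| = 28 and 14 | 28, so subgroups of order 14 are possible by Lagrange.
The subgroups of order 14 are: {e, r, r^2, r^3, r^4, r^5, r^6, r^7, r^8, r^9, r^10, r^11, r^12, r^13}; {e, r^2, r^4, r^6, r^8, r^10, r^12, s, r^2s, r^4s, r^6s, r^8s, r^10s, r^12s}; {e, r^2, r^4, r^6, r^8, r^10, r^12, rs, r^3s, r^5s, r^7s, r^9s, r^11s, r^13s}.
So G has 3 subgroups of order 14.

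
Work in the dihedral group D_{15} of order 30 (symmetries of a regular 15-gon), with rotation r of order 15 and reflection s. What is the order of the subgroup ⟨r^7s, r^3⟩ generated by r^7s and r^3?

10

|⟨r^7s⟩| = 2 and |⟨r^3⟩| = 5, so |H| is a multiple of lcm(2, 5) = 10 and divides |G| = 30.
Closing under the operation: H = {e, r^3, r^6, r^9, r^12, rs, r^4s, r^7s, r^10s, r^13s}, so |H| = 10.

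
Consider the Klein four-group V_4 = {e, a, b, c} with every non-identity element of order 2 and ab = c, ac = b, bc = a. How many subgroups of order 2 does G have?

|G| = 4 and 2 | 4, so subgroups of order 2 are possible by Lagrange.
The subgroups of order 2 are: {e, a}; {e, b}; {e, c}.
So G has 3 subgroups of order 2.

3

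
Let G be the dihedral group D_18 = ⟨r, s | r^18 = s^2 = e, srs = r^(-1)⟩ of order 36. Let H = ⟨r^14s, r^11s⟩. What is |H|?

12

|⟨r^14s⟩| = 2 and |⟨r^11s⟩| = 2, so |H| is a multiple of lcm(2, 2) = 2 and divides |G| = 36.
Closing under the operation: H = {e, r^3, r^6, r^9, r^12, r^15, r^2s, r^5s, r^8s, r^11s, r^14s, r^17s}, so |H| = 12.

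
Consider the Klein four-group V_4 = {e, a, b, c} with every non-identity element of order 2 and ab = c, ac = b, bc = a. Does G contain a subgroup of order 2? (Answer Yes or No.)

Yes

2 | 4. A subgroup of order 2 is {e, a}.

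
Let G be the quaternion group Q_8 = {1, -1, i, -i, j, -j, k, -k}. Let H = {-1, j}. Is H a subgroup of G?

No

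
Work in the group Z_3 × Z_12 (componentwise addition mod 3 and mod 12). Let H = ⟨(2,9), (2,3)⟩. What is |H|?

|⟨(2,9)⟩| = 12 and |⟨(2,3)⟩| = 12, so |H| is a multiple of lcm(12, 12) = 12 and divides |G| = 36.
Closing under the operation: H = {(0,0), (0,3), (0,6), (0,9), (1,0), (1,3), (1,6), (1,9), (2,0), (2,3), (2,6), (2,9)}, so |H| = 12.

12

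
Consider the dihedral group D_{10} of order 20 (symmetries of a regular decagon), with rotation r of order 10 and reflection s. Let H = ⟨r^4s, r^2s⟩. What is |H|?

|⟨r^4s⟩| = 2 and |⟨r^2s⟩| = 2, so |H| is a multiple of lcm(2, 2) = 2 and divides |G| = 20.
Closing under the operation: H = {e, r^2, r^4, r^6, r^8, s, r^2s, r^4s, r^6s, r^8s}, so |H| = 10.

10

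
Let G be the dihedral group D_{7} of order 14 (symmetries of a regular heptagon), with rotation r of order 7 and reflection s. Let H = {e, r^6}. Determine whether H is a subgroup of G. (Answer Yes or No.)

No

r^6 ∈ H but its inverse r ∉ H, so H is not a subgroup.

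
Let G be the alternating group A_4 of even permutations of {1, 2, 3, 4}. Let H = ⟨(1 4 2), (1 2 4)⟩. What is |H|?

3

|⟨(1 4 2)⟩| = 3 and |⟨(1 2 4)⟩| = 3, so |H| is a multiple of lcm(3, 3) = 3 and divides |G| = 12.
Closing under the operation: H = {e, (1 2 4), (1 4 2)}, so |H| = 3.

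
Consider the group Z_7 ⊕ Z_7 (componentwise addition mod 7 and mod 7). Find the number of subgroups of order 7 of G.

8

|G| = 49 and 7 | 49, so subgroups of order 7 are possible by Lagrange.
The subgroups of order 7 are: {(0,0), (0,1), (0,2), (0,3), (0,4), (0,5), (0,6)}; {(0,0), (1,0), (2,0), (3,0), (4,0), (5,0), (6,0)}; {(0,0), (1,1), (2,2), (3,3), (4,4), (5,5), (6,6)}; {(0,0), (1,2), (2,4), (3,6), (4,1), (5,3), (6,5)}; … (8 in all).
So G has 8 subgroups of order 7.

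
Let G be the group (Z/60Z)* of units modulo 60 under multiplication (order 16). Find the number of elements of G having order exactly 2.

7

The elements of order 2 are: 11, 19, 29, 31, 41, 49, 59.
That's 7.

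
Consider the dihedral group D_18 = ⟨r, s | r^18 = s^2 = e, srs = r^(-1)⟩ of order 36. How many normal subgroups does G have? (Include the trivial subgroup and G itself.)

G has 45 subgroups. Checking conjugation-invariance by order — order 1: 1/1 normal; order 2: 1/19 normal; order 3: 1/1 normal; order 4: 0/9 normal; order 6: 1/7 normal; order 9: 1/1 normal; order 12: 0/3 normal; order 18: 3/3 normal; order 36: 1/1 normal.
Total normal subgroups: 9.

9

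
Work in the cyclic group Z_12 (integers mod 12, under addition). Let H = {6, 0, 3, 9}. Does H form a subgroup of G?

Yes

|H| = 4 divides |G| = 12, consistent with Lagrange.
H contains the identity, every element's inverse is in H, and H is closed under +: it is a subgroup.
In fact H = ⟨9⟩.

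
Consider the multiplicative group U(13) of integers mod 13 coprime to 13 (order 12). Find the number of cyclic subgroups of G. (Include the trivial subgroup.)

6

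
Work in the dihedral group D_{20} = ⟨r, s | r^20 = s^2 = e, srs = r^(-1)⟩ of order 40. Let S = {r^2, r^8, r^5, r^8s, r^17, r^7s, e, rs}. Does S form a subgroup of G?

r^5 ∈ S but its inverse r^15 ∉ S, so S is not a subgroup.

No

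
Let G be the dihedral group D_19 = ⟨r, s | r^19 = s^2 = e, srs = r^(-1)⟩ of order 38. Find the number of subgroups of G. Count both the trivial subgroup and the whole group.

22

|G| = 38, so by Lagrange every subgroup order divides 38. Divisors: 1, 2, 19, 38.
Subgroups by order — order 1: 1; order 2: 19; order 19: 1; order 38: 1.
Total: 1 + 19 + 1 + 1 = 22.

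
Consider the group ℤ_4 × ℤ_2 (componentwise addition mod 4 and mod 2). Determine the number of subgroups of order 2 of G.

3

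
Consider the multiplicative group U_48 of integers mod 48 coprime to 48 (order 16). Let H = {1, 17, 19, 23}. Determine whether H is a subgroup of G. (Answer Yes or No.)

No

19 ∈ H but its inverse 43 ∉ H, so H is not a subgroup.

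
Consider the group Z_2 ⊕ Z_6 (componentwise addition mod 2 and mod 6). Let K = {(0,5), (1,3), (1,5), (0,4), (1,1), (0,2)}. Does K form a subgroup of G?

No

The identity (0,0) ∉ K, so K is not a subgroup.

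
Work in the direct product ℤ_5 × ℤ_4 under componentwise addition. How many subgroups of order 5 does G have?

1

|G| = 20 and 5 | 20, so subgroups of order 5 are possible by Lagrange.
The subgroups of order 5 are: {(0,0), (1,0), (2,0), (3,0), (4,0)}.
So G has 1 subgroup of order 5.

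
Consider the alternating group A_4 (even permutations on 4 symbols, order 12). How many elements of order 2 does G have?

3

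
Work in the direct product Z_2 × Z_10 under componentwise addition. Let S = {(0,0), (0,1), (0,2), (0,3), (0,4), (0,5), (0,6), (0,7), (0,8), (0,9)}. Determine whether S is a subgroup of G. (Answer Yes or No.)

|S| = 10 divides |G| = 20, consistent with Lagrange.
S contains the identity, every element's inverse is in S, and S is closed under +: it is a subgroup.
In fact S = ⟨(0,1)⟩.

Yes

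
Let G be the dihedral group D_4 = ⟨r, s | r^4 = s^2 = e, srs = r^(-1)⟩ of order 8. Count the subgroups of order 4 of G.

3

|G| = 8 and 4 | 8, so subgroups of order 4 are possible by Lagrange.
The subgroups of order 4 are: {e, r, r^2, r^3}; {e, r^2, s, r^2s}; {e, r^2, rs, r^3s}.
So G has 3 subgroups of order 4.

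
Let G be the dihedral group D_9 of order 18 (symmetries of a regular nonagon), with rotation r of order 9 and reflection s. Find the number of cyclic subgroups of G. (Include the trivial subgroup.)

Group the elements of G by the cyclic subgroup they generate; each cyclic subgroup of order d accounts for φ(d) elements.
Cyclic subgroups by order — order 1: 1; order 2: 9; order 3: 1; order 9: 1.
Total: 12.

12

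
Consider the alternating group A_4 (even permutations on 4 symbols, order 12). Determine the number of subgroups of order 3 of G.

|G| = 12 and 3 | 12, so subgroups of order 3 are possible by Lagrange.
The subgroups of order 3 are: {e, (1 2 3), (1 3 2)}; {e, (1 2 4), (1 4 2)}; {e, (1 3 4), (1 4 3)}; {e, (2 3 4), (2 4 3)}.
So G has 4 subgroups of order 3.

4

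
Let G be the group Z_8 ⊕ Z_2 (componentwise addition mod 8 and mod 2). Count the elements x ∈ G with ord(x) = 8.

An element (a,b) has order lcm(ord(a), ord(b)); count pairs with lcm equal to 8.
Enumerating gives 8 such elements.

8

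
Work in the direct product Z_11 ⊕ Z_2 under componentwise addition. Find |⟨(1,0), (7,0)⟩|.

|⟨(1,0)⟩| = 11 and |⟨(7,0)⟩| = 11, so |H| is a multiple of lcm(11, 11) = 11 and divides |G| = 22.
Closing under the operation: H = {(0,0), (1,0), (2,0), (3,0), (4,0), (5,0), (6,0), (7,0), (8,0), (9,0), (10,0)}, so |H| = 11.

11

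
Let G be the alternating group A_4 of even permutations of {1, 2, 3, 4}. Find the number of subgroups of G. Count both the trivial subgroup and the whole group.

10

|G| = 12, so by Lagrange every subgroup order divides 12. Divisors: 1, 2, 3, 4, 6, 12.
Subgroups by order — order 1: 1; order 2: 3; order 3: 4; order 4: 1; order 6: 0; order 12: 1.
Total: 1 + 3 + 4 + 1 + 0 + 1 = 10.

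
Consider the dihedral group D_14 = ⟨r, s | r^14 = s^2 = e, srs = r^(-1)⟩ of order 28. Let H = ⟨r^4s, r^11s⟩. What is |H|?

|⟨r^4s⟩| = 2 and |⟨r^11s⟩| = 2, so |H| is a multiple of lcm(2, 2) = 2 and divides |G| = 28.
Closing under the operation: H = {e, r^7, r^4s, r^11s}, so |H| = 4.

4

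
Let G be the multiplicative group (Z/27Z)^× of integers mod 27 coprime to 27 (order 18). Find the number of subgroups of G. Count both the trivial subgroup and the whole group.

|G| = 18, so by Lagrange every subgroup order divides 18. Divisors: 1, 2, 3, 6, 9, 18.
Subgroups by order — order 1: 1; order 2: 1; order 3: 1; order 6: 1; order 9: 1; order 18: 1.
Total: 1 + 1 + 1 + 1 + 1 + 1 = 6.

6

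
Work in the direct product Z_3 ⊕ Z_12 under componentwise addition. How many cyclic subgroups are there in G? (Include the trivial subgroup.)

15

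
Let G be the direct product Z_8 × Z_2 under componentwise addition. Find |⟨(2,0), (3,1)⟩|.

|⟨(2,0)⟩| = 4 and |⟨(3,1)⟩| = 8, so |H| is a multiple of lcm(4, 8) = 8 and divides |G| = 16.
Closing under the operation: H = {(0,0), (1,1), (2,0), (3,1), (4,0), (5,1), (6,0), (7,1)}, so |H| = 8.

8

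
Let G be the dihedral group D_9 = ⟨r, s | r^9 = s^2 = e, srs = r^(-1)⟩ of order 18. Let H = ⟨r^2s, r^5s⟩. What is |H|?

6

|⟨r^2s⟩| = 2 and |⟨r^5s⟩| = 2, so |H| is a multiple of lcm(2, 2) = 2 and divides |G| = 18.
Closing under the operation: H = {e, r^3, r^6, r^2s, r^5s, r^8s}, so |H| = 6.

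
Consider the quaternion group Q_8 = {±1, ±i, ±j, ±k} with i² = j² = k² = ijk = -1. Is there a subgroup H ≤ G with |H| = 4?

4 | 8. A subgroup of order 4 is {1, -1, i, -i}.

Yes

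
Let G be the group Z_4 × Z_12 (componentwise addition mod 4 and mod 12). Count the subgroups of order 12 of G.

|G| = 48 and 12 | 48, so subgroups of order 12 are possible by Lagrange.
The subgroups of order 12 are: {(0,0), (0,1), (0,2), (0,3), (0,4), (0,5), (0,6), (0,7), (0,8), (0,9), (0,10), (0,11)}; {(0,0), (0,2), (0,4), (0,6), (0,8), (0,10), (2,0), (2,2), (2,4), (2,6), (2,8), (2,10)}; {(0,0), (0,2), (0,4), (0,6), (0,8), (0,10), (2,1), (2,3), (2,5), (2,7), (2,9), (2,11)}; {(0,0), (0,4), (0,8), (1,0), (1,4), (1,8), (2,0), (2,4), (2,8), (3,0), (3,4), (3,8)}; … (7 in all).
So G has 7 subgroups of order 12.

7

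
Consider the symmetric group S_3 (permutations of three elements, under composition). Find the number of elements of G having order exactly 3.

The elements of order 3 are: (1 2 3), (1 3 2).
That's 2.

2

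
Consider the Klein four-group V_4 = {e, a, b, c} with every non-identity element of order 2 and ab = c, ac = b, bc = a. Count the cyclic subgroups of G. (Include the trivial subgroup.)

4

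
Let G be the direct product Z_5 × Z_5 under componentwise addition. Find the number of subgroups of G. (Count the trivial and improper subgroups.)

8

|G| = 25, so by Lagrange every subgroup order divides 25. Divisors: 1, 5, 25.
Subgroups by order — order 1: 1; order 5: 6; order 25: 1.
Total: 1 + 6 + 1 = 8.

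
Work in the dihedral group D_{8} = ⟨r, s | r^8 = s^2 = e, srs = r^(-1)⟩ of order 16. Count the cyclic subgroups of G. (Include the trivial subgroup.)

12

A cyclic subgroup of order d is generated by each of its φ(d) elements of order d, so the cyclic subgroups of order d number (#elements of order d)/φ(d).
Cyclic subgroups by order — order 1: 1; order 2: 9; order 4: 1; order 8: 1.
Total: 12.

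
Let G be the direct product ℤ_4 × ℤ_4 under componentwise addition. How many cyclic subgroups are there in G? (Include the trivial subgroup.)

Group the elements of G by the cyclic subgroup they generate; each cyclic subgroup of order d accounts for φ(d) elements.
Cyclic subgroups by order — order 1: 1; order 2: 3; order 4: 6.
Total: 10.

10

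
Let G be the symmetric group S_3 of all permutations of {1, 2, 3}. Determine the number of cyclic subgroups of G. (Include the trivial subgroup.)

5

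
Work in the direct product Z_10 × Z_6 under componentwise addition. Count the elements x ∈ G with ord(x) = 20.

0

An element (a,b) has order lcm(ord(a), ord(b)); count pairs with lcm equal to 20.
Enumerating gives 0 such elements.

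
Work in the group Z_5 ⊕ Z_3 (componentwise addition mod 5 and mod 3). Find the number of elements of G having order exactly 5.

4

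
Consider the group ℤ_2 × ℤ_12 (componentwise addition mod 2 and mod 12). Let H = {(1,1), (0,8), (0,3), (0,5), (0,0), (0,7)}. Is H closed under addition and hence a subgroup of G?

No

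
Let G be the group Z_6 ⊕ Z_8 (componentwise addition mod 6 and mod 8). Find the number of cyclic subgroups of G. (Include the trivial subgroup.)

16

Group the elements of G by the cyclic subgroup they generate; each cyclic subgroup of order d accounts for φ(d) elements.
Cyclic subgroups by order — order 1: 1; order 2: 3; order 3: 1; order 4: 2; order 6: 3; order 8: 2; order 12: 2; order 24: 2.
Total: 16.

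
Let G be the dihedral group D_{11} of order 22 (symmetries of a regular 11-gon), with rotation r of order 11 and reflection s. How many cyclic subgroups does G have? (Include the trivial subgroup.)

Group the elements of G by the cyclic subgroup they generate; each cyclic subgroup of order d accounts for φ(d) elements.
Cyclic subgroups by order — order 1: 1; order 2: 11; order 11: 1.
Total: 13.

13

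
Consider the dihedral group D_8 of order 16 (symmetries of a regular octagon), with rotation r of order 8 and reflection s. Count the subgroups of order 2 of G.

9

|G| = 16 and 2 | 16, so subgroups of order 2 are possible by Lagrange.
The subgroups of order 2 are: {e, r^2s}; {e, r^3s}; {e, r^4}; {e, r^4s}; … (9 in all).
So G has 9 subgroups of order 2.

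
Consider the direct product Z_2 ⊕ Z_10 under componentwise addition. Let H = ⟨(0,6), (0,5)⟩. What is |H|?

10

|⟨(0,6)⟩| = 5 and |⟨(0,5)⟩| = 2, so |H| is a multiple of lcm(5, 2) = 10 and divides |G| = 20.
Closing under the operation: H = {(0,0), (0,1), (0,2), (0,3), (0,4), (0,5), (0,6), (0,7), (0,8), (0,9)}, so |H| = 10.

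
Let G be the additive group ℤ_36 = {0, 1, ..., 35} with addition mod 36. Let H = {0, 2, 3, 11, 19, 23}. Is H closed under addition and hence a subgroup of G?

No

2 ∈ H but its inverse 34 ∉ H, so H is not a subgroup.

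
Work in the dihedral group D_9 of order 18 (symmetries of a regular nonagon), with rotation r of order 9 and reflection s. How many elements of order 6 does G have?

No element of G has order 6 (even though 6 | 18).

0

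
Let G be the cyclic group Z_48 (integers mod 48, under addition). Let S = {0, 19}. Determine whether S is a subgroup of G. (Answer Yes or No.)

No

19 ∈ S but its inverse 29 ∉ S, so S is not a subgroup.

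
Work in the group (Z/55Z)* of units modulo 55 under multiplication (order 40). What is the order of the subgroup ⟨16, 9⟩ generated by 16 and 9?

10

|⟨16⟩| = 5 and |⟨9⟩| = 10, so |H| is a multiple of lcm(5, 10) = 10 and divides |G| = 40.
Closing under the operation: H = {1, 4, 9, 14, 16, 26, 31, 34, 36, 49}, so |H| = 10.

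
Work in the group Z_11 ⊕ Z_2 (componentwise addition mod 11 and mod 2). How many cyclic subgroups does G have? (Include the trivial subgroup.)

4

Each element a generates a cyclic subgroup ⟨a⟩; distinct elements may generate the same one (a cyclic group of order d has φ(d) generators).
Cyclic subgroups by order — order 1: 1; order 2: 1; order 11: 1; order 22: 1.
Total: 4.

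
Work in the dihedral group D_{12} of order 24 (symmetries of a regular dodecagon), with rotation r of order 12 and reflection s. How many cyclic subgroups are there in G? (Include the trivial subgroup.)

18

A cyclic subgroup of order d is generated by each of its φ(d) elements of order d, so the cyclic subgroups of order d number (#elements of order d)/φ(d).
Cyclic subgroups by order — order 1: 1; order 2: 13; order 3: 1; order 4: 1; order 6: 1; order 12: 1.
Total: 18.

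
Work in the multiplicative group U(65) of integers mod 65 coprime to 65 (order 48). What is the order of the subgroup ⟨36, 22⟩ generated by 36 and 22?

24

|⟨36⟩| = 6 and |⟨22⟩| = 12, so |H| is a multiple of lcm(6, 12) = 12 and divides |G| = 48.
Closing under the operation: H = {1, 3, 4, 9, 12, 14, 16, 17, 22, 23, 27, 29, 36, 38, 42, 43, 48, 49, 51, 53, 56, 61, 62, 64}, so |H| = 24.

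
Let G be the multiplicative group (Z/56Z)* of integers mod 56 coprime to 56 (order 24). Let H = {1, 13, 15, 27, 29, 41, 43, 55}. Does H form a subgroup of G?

Yes

|H| = 8 divides |G| = 24, consistent with Lagrange.
H contains the identity, every element's inverse is in H, and H is closed under ·: it is a subgroup.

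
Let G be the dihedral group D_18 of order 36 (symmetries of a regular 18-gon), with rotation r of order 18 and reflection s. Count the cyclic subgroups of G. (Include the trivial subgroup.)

Group the elements of G by the cyclic subgroup they generate; each cyclic subgroup of order d accounts for φ(d) elements.
Cyclic subgroups by order — order 1: 1; order 2: 19; order 3: 1; order 6: 1; order 9: 1; order 18: 1.
Total: 24.

24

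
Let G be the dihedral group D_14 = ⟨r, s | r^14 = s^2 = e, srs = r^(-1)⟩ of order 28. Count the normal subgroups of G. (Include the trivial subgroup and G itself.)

7

G has 28 subgroups. Checking conjugation-invariance by order — order 1: 1/1 normal; order 2: 1/15 normal; order 4: 0/7 normal; order 7: 1/1 normal; order 14: 3/3 normal; order 28: 1/1 normal.
Total normal subgroups: 7.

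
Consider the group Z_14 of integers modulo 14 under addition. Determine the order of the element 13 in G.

14

In Z_14, the order of an element a is n/gcd(a, n).
gcd(13, 14) = 1, so |⟨13⟩| = 14/1 = 14.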